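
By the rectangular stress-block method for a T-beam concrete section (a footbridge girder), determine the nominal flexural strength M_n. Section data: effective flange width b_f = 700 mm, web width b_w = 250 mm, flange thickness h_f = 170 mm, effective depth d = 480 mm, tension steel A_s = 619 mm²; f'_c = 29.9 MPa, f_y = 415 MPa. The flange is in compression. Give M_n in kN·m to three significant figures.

M_n ≈ 121 kN·m

Tension: T = A_s f_y = 619 × 415 = 256885 N.
Try a within the flange: a = T/(0.85 f'_c b_f) = 256885/(0.85 × 29.9 × 700) = 14.44 mm.
Since a = 14.44 ≤ h_f = 170 mm, the stress block lies entirely in the flange; analyse as a rectangular beam of width b_f.
M_n = T(d − a/2) = 256885 × (480 − 7.22) = 121.45 × 10⁶ N·mm.
M_n = 121.45 kN·m.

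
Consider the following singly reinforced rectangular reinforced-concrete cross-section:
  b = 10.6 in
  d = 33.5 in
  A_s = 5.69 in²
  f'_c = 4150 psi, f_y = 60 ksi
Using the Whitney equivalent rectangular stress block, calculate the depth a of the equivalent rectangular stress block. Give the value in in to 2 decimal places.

a ≈ 9.13 in

T = A_s f_y = 5.69 × 60 = 341.4 kips.
a = T/(0.85 f'_c b) = 341.4/(0.85 × 4.15 × 10.6) = 9.13 in.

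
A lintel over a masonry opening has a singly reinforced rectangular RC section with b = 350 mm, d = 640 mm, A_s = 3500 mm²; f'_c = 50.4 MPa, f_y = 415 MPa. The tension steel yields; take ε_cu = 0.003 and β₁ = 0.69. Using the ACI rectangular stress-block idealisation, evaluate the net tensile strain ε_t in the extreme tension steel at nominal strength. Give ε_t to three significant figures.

a = A_s f_y/(0.85 f'_c b) = 96.87 mm.
β₁ = 0.69, so c = a/β₁ = 96.87/0.69 = 140.39 mm.
From the linear strain diagram with ε_cu = 0.003: ε_t = 0.003 (d − c)/c = 0.003 × (640 − 140.39)/140.39 = 0.0107.
Since ε_t ≥ 0.005, the section is tension-controlled.

ε_t ≈ 0.0107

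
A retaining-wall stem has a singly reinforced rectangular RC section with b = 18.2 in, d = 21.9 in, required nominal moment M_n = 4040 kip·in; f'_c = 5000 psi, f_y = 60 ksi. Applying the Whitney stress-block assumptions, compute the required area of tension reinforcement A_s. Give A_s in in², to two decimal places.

From M_n = 0.85 f'_c a b (d − a/2):
a = d − √(d² − 2M_n/(0.85 f'_c b)) = 21.9 − √(21.9² − 2 × 4040/(0.85 × 5 × 18.2)) = 2.531 in.
A_s = 0.85 f'_c a b / f_y = 0.85 × 5 × 2.531 × 18.2 / 60 = 3.263 in².

A_s ≈ 3.26 in²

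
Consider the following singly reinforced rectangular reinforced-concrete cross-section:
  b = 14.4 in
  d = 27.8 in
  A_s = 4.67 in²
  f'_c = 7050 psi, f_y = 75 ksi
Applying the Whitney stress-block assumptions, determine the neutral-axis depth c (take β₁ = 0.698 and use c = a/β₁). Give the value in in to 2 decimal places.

T = A_s f_y = 4.67 × 75 = 350.25 kips.
a = T/(0.85 f'_c b) = 350.25/(0.85 × 7.05 × 14.4) = 4.0589 in.
With β₁ = 0.698, c = a/β₁ = 4.0589/0.698 = 5.82 in.

c ≈ 5.82 in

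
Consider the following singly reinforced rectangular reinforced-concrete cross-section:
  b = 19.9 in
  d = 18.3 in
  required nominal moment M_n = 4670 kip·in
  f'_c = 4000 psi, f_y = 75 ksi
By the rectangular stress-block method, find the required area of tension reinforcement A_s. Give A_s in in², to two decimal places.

A_s ≈ 3.85 in²

From M_n = 0.85 f'_c a b (d − a/2):
a = d − √(d² − 2M_n/(0.85 f'_c b)) = 18.3 − √(18.3² − 2 × 4670/(0.85 × 4 × 19.9)) = 4.270 in.
A_s = 0.85 f'_c a b / f_y = 0.85 × 4 × 4.270 × 19.9 / 75 = 3.852 in².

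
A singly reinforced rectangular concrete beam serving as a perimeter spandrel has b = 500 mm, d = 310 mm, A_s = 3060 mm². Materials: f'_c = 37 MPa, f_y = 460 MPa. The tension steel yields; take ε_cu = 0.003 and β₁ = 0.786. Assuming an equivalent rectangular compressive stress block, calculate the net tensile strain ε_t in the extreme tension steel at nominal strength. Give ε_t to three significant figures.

ε_t ≈ 0.00517

a = A_s f_y/(0.85 f'_c b) = 89.51 mm.
β₁ = 0.786, so c = a/β₁ = 89.51/0.786 = 113.88 mm.
From the linear strain diagram with ε_cu = 0.003: ε_t = 0.003 (d − c)/c = 0.003 × (310 − 113.88)/113.88 = 0.00517.
Since ε_t ≥ 0.005, the section is tension-controlled.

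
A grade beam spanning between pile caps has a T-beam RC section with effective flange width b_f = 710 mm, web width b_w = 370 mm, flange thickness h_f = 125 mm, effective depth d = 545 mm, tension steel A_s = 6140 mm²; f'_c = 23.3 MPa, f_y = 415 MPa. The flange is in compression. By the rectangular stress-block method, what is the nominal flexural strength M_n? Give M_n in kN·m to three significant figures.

M_n ≈ 1140 kN·m

Tension: T = A_s f_y = 6140 × 415 = 2548100 N.
Try a within the flange: a = T/(0.85 f'_c b_f) = 2548100/(0.85 × 23.3 × 710) = 181.21 mm.
a = 181.21 > h_f = 125 mm: the block extends into the web. Split into flange-overhang and web parts.
C_f = 0.85 f'_c (b_f − b_w) h_f = 0.85 × 23.3 × (710 − 370) × 125 = 841713 N.
Remaining web compression depth: a_w = (T − C_f)/(0.85 f'_c b_w) = (2548100 − 841713)/(0.85 × 23.3 × 370) = 232.86 mm.
M_n = C_f(d − h_f/2) + (T − C_f)(d − a_w/2) = 841713 × (545 − 62.5) + 1706387 × (545 − 116.43) = 406.13 + 731.31 = 1137.44 × 10⁶ N·mm.
M_n = 1137.44 kN·m.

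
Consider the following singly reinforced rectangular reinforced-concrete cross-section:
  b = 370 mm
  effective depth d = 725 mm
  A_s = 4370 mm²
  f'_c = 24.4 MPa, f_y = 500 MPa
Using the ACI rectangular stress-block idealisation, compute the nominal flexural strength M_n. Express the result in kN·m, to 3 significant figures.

M_n ≈ 1270 kN·m

T = A_s f_y = 4370 × 500 = 2185000 N = 2185 kN.
From C = T: a = T/(0.85 f'_c b) = 2185000/(0.85 × 24.4 × 370) = 284.74 mm.
M_n = T(d − a/2) = 2185 kN × (725 − 142.37) mm = 1273.05 kN·m.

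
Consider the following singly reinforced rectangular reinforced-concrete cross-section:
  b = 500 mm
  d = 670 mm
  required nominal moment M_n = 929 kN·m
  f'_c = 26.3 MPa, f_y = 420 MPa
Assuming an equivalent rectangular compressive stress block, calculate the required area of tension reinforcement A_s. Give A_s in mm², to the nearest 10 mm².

With M_n = 0.85 f'_c a b (d − a/2), solve the quadratic for a:
a = d − √(d² − 2M_n/(0.85 f'_c b)) = 670 − √(670² − 2 × 929×10⁶/(0.85 × 26.3 × 500)) = 138.33 mm.
A_s = 0.85 f'_c a b / f_y = 0.85 × 26.3 × 138.33 × 500 / 420 = 3681.4 mm².

A_s ≈ 3680 mm²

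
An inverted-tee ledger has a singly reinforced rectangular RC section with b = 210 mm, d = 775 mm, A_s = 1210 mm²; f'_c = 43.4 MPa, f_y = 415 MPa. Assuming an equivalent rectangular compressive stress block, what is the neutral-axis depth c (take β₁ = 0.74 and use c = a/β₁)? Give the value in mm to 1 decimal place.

c ≈ 87.6 mm

T = A_s f_y = 1210 × 415 = 502150 N = 502.15 kN.
Setting C = 0.85 f'_c a b equal to T: a = 502150/(0.85 × 43.4 × 210) = 64.819 mm.
With β₁ = 0.74, c = a/β₁ = 64.819/0.74 = 87.6 mm.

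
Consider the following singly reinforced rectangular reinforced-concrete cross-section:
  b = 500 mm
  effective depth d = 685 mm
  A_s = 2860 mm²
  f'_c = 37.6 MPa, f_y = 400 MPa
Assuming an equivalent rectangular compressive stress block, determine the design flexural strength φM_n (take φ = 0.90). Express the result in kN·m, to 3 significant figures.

φM_n ≈ 668 kN·m

T = A_s f_y = 2860 × 400 = 1144000 N = 1144 kN.
From C = T: a = T/(0.85 f'_c b) = 1144000/(0.85 × 37.6 × 500) = 71.59 mm.
M_n = T(d − a/2) = 1144 kN × (685 − 35.795) mm = 742.69 kN·m.
φM_n = 0.90 × 742.69 = 668.42 kN·m.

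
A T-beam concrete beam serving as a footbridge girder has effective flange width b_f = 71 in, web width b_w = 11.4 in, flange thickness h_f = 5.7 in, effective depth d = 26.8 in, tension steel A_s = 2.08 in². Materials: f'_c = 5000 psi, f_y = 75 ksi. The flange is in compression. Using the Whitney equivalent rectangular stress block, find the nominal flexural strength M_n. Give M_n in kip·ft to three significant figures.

Tension: T = A_s f_y = 2.08 × 75 = 156 kips.
Try a within the flange: a = T/(0.85 f'_c b_f) = 156/(0.85 × 5 × 71) = 0.517 in.
Since a = 0.517 ≤ h_f = 5.7 in, the stress block lies entirely in the flange; analyse as a rectangular beam of width b_f.
M_n = T(d − a/2) = 156 × (26.8 − 0.2585) = 4140.5 kip·in.
M_n = 4140.5/12 = 345.04 kip·ft.

M_n ≈ 345 kip·ft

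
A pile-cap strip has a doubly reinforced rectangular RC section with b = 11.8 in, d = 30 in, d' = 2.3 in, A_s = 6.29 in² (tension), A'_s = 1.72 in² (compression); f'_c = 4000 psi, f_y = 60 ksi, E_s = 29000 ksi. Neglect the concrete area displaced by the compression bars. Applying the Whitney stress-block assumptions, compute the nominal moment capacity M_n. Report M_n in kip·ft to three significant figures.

M_n ≈ 846 kip·ft

Assume both steels yield.
a = (A_s − A'_s) f_y/(0.85 f'_c b) = (6.29 − 1.72) × 60/(0.85 × 4 × 11.8) = 6.834 in.
c = a/β₁ = 6.834/0.85 = 8.040 in; ε'_s = 0.003(c − d')/c = 0.0021 ≥ ε_y = 0.0021, so the compression steel yields.
M_n = (A_s − A'_s) f_y (d − a/2) + A'_s f_y (d − d') = 274.2 × (30 − 3.417) + 103.2 × (30 − 2.3) = 7289.1 + 2858.6 = 10147.7 kip·in = 10147.7/12 = 845.64 kip·ft.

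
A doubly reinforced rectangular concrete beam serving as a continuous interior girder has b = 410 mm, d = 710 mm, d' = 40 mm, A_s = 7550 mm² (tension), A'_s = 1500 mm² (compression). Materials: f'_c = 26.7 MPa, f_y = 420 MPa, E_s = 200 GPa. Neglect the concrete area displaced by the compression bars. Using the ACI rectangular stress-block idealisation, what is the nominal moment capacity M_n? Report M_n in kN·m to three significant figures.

M_n ≈ 1880 kN·m

Assume both tension and compression steel yield.
Net tension couple steel: A_s − A'_s = 6050 mm².
a = (A_s − A'_s) f_y / (0.85 f'_c b) = 2541000/(0.85 × 26.7 × 410) = 273.08 mm.
c = a/β₁ = 273.08/0.85 = 321.27 mm; ε'_s = 0.003(c − d')/c = 0.0026 ≥ f_y/E_s = 0.0021, so compression steel does yield.
M_n = (A_s − A'_s) f_y (d − a/2) + A'_s f_y (d − d') = [2541000 × (710 − 136.54) + 630000 × (710 − 40)] × 10⁻⁶ = 1457.16 + 422.10 = 1879.26 kN·m.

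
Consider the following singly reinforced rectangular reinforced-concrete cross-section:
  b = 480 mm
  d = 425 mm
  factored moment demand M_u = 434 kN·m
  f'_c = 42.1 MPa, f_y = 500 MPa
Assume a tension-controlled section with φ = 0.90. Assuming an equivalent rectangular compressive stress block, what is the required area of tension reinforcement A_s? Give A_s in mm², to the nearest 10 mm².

A_s ≈ 2480 mm²

M_n = M_u/φ = 434/0.90 = 482.222 kN·m.
With M_n = 0.85 f'_c a b (d − a/2), solve the quadratic for a:
a = d − √(d² − 2M_n/(0.85 f'_c b)) = 425 − √(425² − 2 × 482.222×10⁶/(0.85 × 42.1 × 480)) = 72.19 mm.
A_s = 0.85 f'_c a b / f_y = 0.85 × 42.1 × 72.19 × 480 / 500 = 2480.0 mm².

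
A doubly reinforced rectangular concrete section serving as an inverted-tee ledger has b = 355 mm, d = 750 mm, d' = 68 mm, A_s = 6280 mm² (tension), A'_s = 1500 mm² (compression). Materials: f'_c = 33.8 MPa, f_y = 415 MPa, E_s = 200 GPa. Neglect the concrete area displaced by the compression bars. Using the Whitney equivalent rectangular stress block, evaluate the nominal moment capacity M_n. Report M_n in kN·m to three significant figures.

M_n ≈ 1720 kN·m

Assume both tension and compression steel yield.
Net tension couple steel: A_s − A'_s = 4780 mm².
a = (A_s − A'_s) f_y / (0.85 f'_c b) = 1983700/(0.85 × 33.8 × 355) = 194.50 mm.
c = a/β₁ = 194.50/0.809 = 240.42 mm; ε'_s = 0.003(c − d')/c = 0.0022 ≥ f_y/E_s = 0.0021, so compression steel does yield.
M_n = (A_s − A'_s) f_y (d − a/2) + A'_s f_y (d − d') = [1983700 × (750 − 97.25) + 622500 × (750 − 68)] × 10⁻⁶ = 1294.86 + 424.55 = 1719.41 kN·m.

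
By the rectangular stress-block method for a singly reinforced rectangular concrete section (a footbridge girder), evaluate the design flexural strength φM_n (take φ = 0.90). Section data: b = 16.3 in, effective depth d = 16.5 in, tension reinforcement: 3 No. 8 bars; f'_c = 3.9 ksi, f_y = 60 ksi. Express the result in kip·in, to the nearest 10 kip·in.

A_s = 3 × 0.79 = 2.37 in².
T = A_s f_y = 2.37 × 60 = 142.2 kips.
a = T/(0.85 f'_c b) = 142.2/(0.85 × 3.9 × 16.3) = 2.632 in.
M_n = T(d − a/2) = 142.2 × (16.5 − 1.316) = 2159.2 kip·in.
φM_n = 0.90 × 2159.2 = 1943.3 kip·in.

φM_n ≈ 1940 kip·in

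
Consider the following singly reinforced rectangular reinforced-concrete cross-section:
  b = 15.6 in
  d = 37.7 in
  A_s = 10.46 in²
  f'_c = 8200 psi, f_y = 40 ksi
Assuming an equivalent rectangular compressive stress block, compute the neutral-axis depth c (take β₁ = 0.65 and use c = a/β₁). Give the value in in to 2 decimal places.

T = A_s f_y = 10.46 × 40 = 418.4 kips.
a = T/(0.85 f'_c b) = 418.4/(0.85 × 8.2 × 15.6) = 3.8480 in.
With β₁ = 0.65, c = a/β₁ = 3.8480/0.65 = 5.92 in.

c ≈ 5.92 in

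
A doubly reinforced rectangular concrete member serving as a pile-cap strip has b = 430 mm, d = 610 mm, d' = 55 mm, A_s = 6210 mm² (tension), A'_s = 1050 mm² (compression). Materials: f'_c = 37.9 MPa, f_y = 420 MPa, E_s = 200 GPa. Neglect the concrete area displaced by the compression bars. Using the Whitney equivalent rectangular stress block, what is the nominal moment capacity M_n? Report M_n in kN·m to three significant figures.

M_n ≈ 1400 kN·m

Assume both tension and compression steel yield.
Net tension couple steel: A_s − A'_s = 5160 mm².
a = (A_s − A'_s) f_y / (0.85 f'_c b) = 2167200/(0.85 × 37.9 × 430) = 156.45 mm.
c = a/β₁ = 156.45/0.779 = 200.83 mm; ε'_s = 0.003(c − d')/c = 0.0022 ≥ f_y/E_s = 0.0021, so compression steel does yield.
M_n = (A_s − A'_s) f_y (d − a/2) + A'_s f_y (d − d') = [2167200 × (610 − 78.225) + 441000 × (610 − 55)] × 10⁻⁶ = 1152.46 + 244.76 = 1397.22 kN·m.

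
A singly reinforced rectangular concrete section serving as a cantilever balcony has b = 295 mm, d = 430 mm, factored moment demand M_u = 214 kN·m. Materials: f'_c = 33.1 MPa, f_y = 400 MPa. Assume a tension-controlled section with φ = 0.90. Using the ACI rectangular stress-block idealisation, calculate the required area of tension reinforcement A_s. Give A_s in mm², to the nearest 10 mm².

A_s ≈ 1510 mm²

M_n = M_u/φ = 214/0.90 = 237.778 kN·m.
With M_n = 0.85 f'_c a b (d − a/2), solve the quadratic for a:
a = d − √(d² − 2M_n/(0.85 f'_c b)) = 430 − √(430² − 2 × 237.778×10⁶/(0.85 × 33.1 × 295)) = 72.78 mm.
A_s = 0.85 f'_c a b / f_y = 0.85 × 33.1 × 72.78 × 295 / 400 = 1510.2 mm².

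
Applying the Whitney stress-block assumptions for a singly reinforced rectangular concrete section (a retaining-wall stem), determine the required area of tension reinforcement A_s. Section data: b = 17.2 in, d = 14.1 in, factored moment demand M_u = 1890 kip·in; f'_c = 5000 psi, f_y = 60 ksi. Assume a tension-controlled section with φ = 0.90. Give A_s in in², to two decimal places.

A_s ≈ 2.69 in²

M_n = M_u/φ = 1890/0.90 = 2100 kip·in.
From M_n = 0.85 f'_c a b (d − a/2):
a = d − √(d² − 2M_n/(0.85 f'_c b)) = 14.1 − √(14.1² − 2 × 2100/(0.85 × 5 × 17.2)) = 2.211 in.
A_s = 0.85 f'_c a b / f_y = 0.85 × 5 × 2.211 × 17.2 / 60 = 2.694 in².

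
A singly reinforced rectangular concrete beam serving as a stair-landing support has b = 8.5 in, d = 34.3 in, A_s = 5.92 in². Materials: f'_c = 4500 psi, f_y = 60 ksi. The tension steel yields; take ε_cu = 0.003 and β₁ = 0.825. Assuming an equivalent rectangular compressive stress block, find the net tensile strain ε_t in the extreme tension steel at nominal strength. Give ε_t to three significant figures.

ε_t ≈ 0.00477

a = A_s f_y/(0.85 f'_c b) = 10.925 in.
β₁ = 0.825, so c = a/β₁ = 10.925/0.825 = 13.242 in.
From the linear strain diagram with ε_cu = 0.003: ε_t = 0.003 (d − c)/c = 0.003 × (34.3 − 13.242)/13.242 = 0.00477.
ε_t is between 0.004 and 0.005 — transition zone.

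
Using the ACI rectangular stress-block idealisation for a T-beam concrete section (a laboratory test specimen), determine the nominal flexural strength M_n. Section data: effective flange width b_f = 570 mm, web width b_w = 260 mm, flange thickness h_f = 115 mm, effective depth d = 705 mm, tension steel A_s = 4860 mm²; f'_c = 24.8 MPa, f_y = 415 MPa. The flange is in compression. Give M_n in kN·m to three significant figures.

Tension: T = A_s f_y = 4860 × 415 = 2016900 N.
Try a within the flange: a = T/(0.85 f'_c b_f) = 2016900/(0.85 × 24.8 × 570) = 167.86 mm.
a = 167.86 > h_f = 115 mm: the block extends into the web. Split into flange-overhang and web parts.
C_f = 0.85 f'_c (b_f − b_w) h_f = 0.85 × 24.8 × (570 − 260) × 115 = 751502 N.
Remaining web compression depth: a_w = (T − C_f)/(0.85 f'_c b_w) = (2016900 − 751502)/(0.85 × 24.8 × 260) = 230.88 mm.
M_n = C_f(d − h_f/2) + (T − C_f)(d − a_w/2) = 751502 × (705 − 57.5) + 1265398 × (705 − 115.44) = 486.60 + 746.03 = 1232.63 × 10⁶ N·mm.
M_n = 1232.63 kN·m.

M_n ≈ 1230 kN·m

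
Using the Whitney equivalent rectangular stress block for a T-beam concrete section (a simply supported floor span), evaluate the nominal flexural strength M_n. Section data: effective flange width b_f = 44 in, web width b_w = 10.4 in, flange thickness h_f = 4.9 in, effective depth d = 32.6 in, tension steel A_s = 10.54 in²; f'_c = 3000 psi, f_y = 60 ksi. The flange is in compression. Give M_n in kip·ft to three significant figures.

Tension: T = A_s f_y = 10.54 × 60 = 632.4 kips.
Try a within the flange: a = T/(0.85 f'_c b_f) = 632.4/(0.85 × 3 × 44) = 5.636 in.
a = 5.636 > h_f = 4.9 in: the block extends into the web. Split into flange-overhang and web parts.
C_f = 0.85 f'_c (b_f − b_w) h_f = 0.85 × 3 × (44 − 10.4) × 4.9 = 419.8 kips.
Remaining web compression depth: a_w = (T − C_f)/(0.85 f'_c b_w) = (632.4 − 419.8)/(0.85 × 3 × 10.4) = 8.017 in.
M_n = C_f(d − h_f/2) + (T − C_f)(d − a_w/2) = 419.8 × (32.6 − 2.45) + 212.6 × (32.6 − 4.0085) = 12657.0 + 6078.6 = 18735.6 kip·in.
M_n = 18735.6/12 = 1561.30 kip·ft.

M_n ≈ 1560 kip·ft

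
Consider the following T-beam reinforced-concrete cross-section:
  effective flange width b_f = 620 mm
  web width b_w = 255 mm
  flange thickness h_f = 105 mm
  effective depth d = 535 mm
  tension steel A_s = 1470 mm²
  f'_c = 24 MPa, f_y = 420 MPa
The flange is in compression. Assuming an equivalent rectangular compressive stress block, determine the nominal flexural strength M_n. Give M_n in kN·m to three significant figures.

M_n ≈ 315 kN·m

Tension: T = A_s f_y = 1470 × 420 = 617400 N.
Try a within the flange: a = T/(0.85 f'_c b_f) = 617400/(0.85 × 24 × 620) = 48.81 mm.
Since a = 48.81 ≤ h_f = 105 mm, the stress block lies entirely in the flange; analyse as a rectangular beam of width b_f.
M_n = T(d − a/2) = 617400 × (535 − 24.405) = 315.24 × 10⁶ N·mm.
M_n = 315.24 kN·m.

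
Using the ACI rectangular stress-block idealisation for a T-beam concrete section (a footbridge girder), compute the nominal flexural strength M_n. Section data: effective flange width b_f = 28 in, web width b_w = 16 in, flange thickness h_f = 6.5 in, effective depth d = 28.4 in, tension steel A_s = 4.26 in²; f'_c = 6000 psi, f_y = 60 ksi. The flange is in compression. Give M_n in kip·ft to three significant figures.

Tension: T = A_s f_y = 4.26 × 60 = 255.6 kips.
Try a within the flange: a = T/(0.85 f'_c b_f) = 255.6/(0.85 × 6 × 28) = 1.790 in.
Since a = 1.790 ≤ h_f = 6.5 in, the stress block lies entirely in the flange; analyse as a rectangular beam of width b_f.
M_n = T(d − a/2) = 255.6 × (28.4 − 0.895) = 7030.3 kip·in.
M_n = 7030.3/12 = 585.86 kip·ft.

M_n ≈ 586 kip·ft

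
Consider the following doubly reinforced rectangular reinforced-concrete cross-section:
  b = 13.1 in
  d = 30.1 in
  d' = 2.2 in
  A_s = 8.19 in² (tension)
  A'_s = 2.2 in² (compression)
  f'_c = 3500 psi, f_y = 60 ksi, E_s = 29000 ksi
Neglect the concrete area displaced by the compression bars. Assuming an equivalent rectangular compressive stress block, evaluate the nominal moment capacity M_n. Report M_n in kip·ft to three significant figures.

M_n ≈ 1070 kip·ft

Assume both steels yield.
a = (A_s − A'_s) f_y/(0.85 f'_c b) = (8.19 − 2.2) × 60/(0.85 × 3.5 × 13.1) = 9.222 in.
c = a/β₁ = 9.222/0.85 = 10.849 in; ε'_s = 0.003(c − d')/c = 0.0024 ≥ ε_y = 0.0021, so the compression steel yields.
M_n = (A_s − A'_s) f_y (d − a/2) + A'_s f_y (d − d') = 359.4 × (30.1 − 4.611) + 132 × (30.1 − 2.2) = 9160.7 + 3682.8 = 12843.5 kip·in = 12843.5/12 = 1070.29 kip·ft.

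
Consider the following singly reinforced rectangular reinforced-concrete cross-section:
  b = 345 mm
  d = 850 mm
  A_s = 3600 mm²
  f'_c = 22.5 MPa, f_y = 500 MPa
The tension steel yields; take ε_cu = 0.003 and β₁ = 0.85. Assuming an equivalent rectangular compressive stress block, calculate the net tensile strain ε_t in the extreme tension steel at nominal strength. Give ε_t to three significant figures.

a = A_s f_y/(0.85 f'_c b) = 272.80 mm.
β₁ = 0.85, so c = a/β₁ = 272.80/0.85 = 320.94 mm.
From the linear strain diagram with ε_cu = 0.003: ε_t = 0.003 (d − c)/c = 0.003 × (850 − 320.94)/320.94 = 0.00495.
ε_t is between 0.004 and 0.005 — transition zone.

ε_t ≈ 0.00495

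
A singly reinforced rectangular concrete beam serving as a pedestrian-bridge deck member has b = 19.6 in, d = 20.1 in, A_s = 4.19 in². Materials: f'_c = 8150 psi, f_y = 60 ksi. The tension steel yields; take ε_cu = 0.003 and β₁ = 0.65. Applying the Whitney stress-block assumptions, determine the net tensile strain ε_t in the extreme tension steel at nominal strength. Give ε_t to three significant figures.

a = A_s f_y/(0.85 f'_c b) = 1.852 in.
β₁ = 0.65, so c = a/β₁ = 1.852/0.65 = 2.849 in.
From the linear strain diagram with ε_cu = 0.003: ε_t = 0.003 (d − c)/c = 0.003 × (20.1 − 2.849)/2.849 = 0.0182.
Since ε_t ≥ 0.005, the section is tension-controlled.

ε_t ≈ 0.0182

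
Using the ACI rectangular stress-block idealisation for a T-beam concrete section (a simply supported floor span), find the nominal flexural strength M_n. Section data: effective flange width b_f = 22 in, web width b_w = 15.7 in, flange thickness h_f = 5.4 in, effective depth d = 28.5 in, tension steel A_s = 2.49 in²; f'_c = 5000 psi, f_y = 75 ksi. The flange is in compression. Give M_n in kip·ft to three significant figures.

M_n ≈ 428 kip·ft

Tension: T = A_s f_y = 2.49 × 75 = 186.75 kips.
Try a within the flange: a = T/(0.85 f'_c b_f) = 186.75/(0.85 × 5 × 22) = 1.997 in.
Since a = 1.997 ≤ h_f = 5.4 in, the stress block lies entirely in the flange; analyse as a rectangular beam of width b_f.
M_n = T(d − a/2) = 186.75 × (28.5 − 0.9985) = 5135.9 kip·in.
M_n = 5135.9/12 = 427.99 kip·ft.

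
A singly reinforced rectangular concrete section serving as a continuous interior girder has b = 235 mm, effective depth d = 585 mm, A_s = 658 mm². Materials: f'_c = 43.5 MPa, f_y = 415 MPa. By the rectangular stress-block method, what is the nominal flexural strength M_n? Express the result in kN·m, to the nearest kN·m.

M_n ≈ 155 kN·m

T = A_s f_y = 658 × 415 = 273070 N = 273.07 kN.
From C = T: a = T/(0.85 f'_c b) = 273070/(0.85 × 43.5 × 235) = 31.43 mm.
M_n = T(d − a/2) = 273.07 kN × (585 − 15.715) mm = 155.45 kN·m.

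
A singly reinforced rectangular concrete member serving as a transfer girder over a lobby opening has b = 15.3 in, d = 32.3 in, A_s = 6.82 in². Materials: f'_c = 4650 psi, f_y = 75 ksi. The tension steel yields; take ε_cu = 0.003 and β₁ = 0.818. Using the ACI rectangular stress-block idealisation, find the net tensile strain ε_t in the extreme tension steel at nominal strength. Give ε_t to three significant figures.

ε_t ≈ 0.00637

a = A_s f_y/(0.85 f'_c b) = 8.458 in.
β₁ = 0.818, so c = a/β₁ = 8.458/0.818 = 10.340 in.
From the linear strain diagram with ε_cu = 0.003: ε_t = 0.003 (d − c)/c = 0.003 × (32.3 − 10.340)/10.340 = 0.00637.
Since ε_t ≥ 0.005, the section is tension-controlled.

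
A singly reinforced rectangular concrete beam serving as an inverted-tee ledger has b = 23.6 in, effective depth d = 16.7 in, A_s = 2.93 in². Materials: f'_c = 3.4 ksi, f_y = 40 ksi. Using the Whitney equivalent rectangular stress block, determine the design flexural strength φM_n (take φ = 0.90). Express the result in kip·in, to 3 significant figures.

φM_n ≈ 1670 kip·in

T = A_s f_y = 2.93 × 40 = 117.2 kips.
a = T/(0.85 f'_c b) = 117.2/(0.85 × 3.4 × 23.6) = 1.718 in.
M_n = T(d − a/2) = 117.2 × (16.7 − 0.859) = 1856.6 kip·in.
φM_n = 0.90 × 1856.6 = 1670.9 kip·in.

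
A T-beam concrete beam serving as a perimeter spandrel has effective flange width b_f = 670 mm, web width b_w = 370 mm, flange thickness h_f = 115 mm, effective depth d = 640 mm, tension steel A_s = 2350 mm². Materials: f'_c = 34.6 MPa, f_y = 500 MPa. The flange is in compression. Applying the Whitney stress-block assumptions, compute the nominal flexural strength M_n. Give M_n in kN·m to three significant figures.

Tension: T = A_s f_y = 2350 × 500 = 1175000 N.
Try a within the flange: a = T/(0.85 f'_c b_f) = 1175000/(0.85 × 34.6 × 670) = 59.63 mm.
Since a = 59.63 ≤ h_f = 115 mm, the stress block lies entirely in the flange; analyse as a rectangular beam of width b_f.
M_n = T(d − a/2) = 1175000 × (640 − 29.815) = 716.97 × 10⁶ N·mm.
M_n = 716.97 kN·m.

M_n ≈ 717 kN·m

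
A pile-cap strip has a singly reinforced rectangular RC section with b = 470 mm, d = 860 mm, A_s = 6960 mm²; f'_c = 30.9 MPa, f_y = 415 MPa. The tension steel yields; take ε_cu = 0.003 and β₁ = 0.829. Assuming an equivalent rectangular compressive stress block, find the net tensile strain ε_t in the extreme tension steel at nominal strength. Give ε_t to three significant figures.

ε_t ≈ 0.00614

a = A_s f_y/(0.85 f'_c b) = 233.98 mm.
β₁ = 0.829, so c = a/β₁ = 233.98/0.829 = 282.24 mm.
From the linear strain diagram with ε_cu = 0.003: ε_t = 0.003 (d − c)/c = 0.003 × (860 − 282.24)/282.24 = 0.00614.
Since ε_t ≥ 0.005, the section is tension-controlled.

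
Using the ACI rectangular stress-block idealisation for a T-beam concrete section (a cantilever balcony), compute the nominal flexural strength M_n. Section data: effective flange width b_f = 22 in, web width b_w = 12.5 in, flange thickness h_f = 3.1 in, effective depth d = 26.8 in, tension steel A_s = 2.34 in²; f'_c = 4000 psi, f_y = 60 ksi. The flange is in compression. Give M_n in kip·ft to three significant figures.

M_n ≈ 303 kip·ft

Tension: T = A_s f_y = 2.34 × 60 = 140.4 kips.
Try a within the flange: a = T/(0.85 f'_c b_f) = 140.4/(0.85 × 4 × 22) = 1.877 in.
Since a = 1.877 ≤ h_f = 3.1 in, the stress block lies entirely in the flange; analyse as a rectangular beam of width b_f.
M_n = T(d − a/2) = 140.4 × (26.8 − 0.9385) = 3631.0 kip·in.
M_n = 3631.0/12 = 302.58 kip·ft.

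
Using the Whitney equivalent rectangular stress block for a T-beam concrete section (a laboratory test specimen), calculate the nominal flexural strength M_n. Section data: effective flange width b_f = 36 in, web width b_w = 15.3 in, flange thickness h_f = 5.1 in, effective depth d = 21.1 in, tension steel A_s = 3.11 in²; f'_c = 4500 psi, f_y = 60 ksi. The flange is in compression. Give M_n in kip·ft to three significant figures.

M_n ≈ 318 kip·ft

Tension: T = A_s f_y = 3.11 × 60 = 186.6 kips.
Try a within the flange: a = T/(0.85 f'_c b_f) = 186.6/(0.85 × 4.5 × 36) = 1.355 in.
Since a = 1.355 ≤ h_f = 5.1 in, the stress block lies entirely in the flange; analyse as a rectangular beam of width b_f.
M_n = T(d − a/2) = 186.6 × (21.1 − 0.6775) = 3810.8 kip·in.
M_n = 3810.8/12 = 317.57 kip·ft.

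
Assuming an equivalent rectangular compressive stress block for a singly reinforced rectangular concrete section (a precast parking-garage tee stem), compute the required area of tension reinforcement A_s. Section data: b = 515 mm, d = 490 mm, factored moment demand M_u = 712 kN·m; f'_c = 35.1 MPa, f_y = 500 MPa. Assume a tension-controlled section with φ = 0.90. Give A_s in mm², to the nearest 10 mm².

A_s ≈ 3680 mm²

M_n = M_u/φ = 712/0.90 = 791.111 kN·m.
With M_n = 0.85 f'_c a b (d − a/2), solve the quadratic for a:
a = d − √(d² − 2M_n/(0.85 f'_c b)) = 490 − √(490² − 2 × 791.111×10⁶/(0.85 × 35.1 × 515)) = 119.70 mm.
A_s = 0.85 f'_c a b / f_y = 0.85 × 35.1 × 119.70 × 515 / 500 = 3678.4 mm².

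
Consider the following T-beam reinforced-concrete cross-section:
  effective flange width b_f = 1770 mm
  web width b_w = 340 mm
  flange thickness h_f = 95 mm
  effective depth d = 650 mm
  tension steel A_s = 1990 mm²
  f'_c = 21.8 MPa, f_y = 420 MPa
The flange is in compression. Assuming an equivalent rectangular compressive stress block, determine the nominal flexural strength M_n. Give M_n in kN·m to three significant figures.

Tension: T = A_s f_y = 1990 × 420 = 835800 N.
Try a within the flange: a = T/(0.85 f'_c b_f) = 835800/(0.85 × 21.8 × 1770) = 25.48 mm.
Since a = 25.48 ≤ h_f = 95 mm, the stress block lies entirely in the flange; analyse as a rectangular beam of width b_f.
M_n = T(d − a/2) = 835800 × (650 − 12.74) = 532.62 × 10⁶ N·mm.
M_n = 532.62 kN·m.

M_n ≈ 533 kN·m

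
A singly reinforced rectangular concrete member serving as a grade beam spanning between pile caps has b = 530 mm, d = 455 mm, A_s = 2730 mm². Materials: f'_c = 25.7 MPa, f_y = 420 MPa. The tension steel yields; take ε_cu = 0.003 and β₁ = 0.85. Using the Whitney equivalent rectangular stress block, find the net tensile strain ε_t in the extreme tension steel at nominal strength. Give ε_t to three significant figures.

ε_t ≈ 0.00872

a = A_s f_y/(0.85 f'_c b) = 99.03 mm.
β₁ = 0.85, so c = a/β₁ = 99.03/0.85 = 116.51 mm.
From the linear strain diagram with ε_cu = 0.003: ε_t = 0.003 (d − c)/c = 0.003 × (455 − 116.51)/116.51 = 0.00872.
Since ε_t ≥ 0.005, the section is tension-controlled.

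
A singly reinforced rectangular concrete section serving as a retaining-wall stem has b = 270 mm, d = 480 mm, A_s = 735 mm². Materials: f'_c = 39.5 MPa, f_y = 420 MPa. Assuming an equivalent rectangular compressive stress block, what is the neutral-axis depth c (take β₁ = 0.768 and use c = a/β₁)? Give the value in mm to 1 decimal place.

c ≈ 44.3 mm

T = A_s f_y = 735 × 420 = 308700 N = 308.7 kN.
Setting C = 0.85 f'_c a b equal to T: a = 308700/(0.85 × 39.5 × 270) = 34.053 mm.
With β₁ = 0.768, c = a/β₁ = 34.053/0.768 = 44.3 mm.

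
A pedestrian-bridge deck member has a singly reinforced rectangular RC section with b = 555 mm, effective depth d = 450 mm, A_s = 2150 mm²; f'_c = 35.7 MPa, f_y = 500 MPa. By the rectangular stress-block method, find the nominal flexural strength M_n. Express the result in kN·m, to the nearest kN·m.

M_n ≈ 449 kN·m

T = A_s f_y = 2150 × 500 = 1075000 N = 1075 kN.
From C = T: a = T/(0.85 f'_c b) = 1075000/(0.85 × 35.7 × 555) = 63.83 mm.
M_n = T(d − a/2) = 1075 kN × (450 − 31.915) mm = 449.44 kN·m.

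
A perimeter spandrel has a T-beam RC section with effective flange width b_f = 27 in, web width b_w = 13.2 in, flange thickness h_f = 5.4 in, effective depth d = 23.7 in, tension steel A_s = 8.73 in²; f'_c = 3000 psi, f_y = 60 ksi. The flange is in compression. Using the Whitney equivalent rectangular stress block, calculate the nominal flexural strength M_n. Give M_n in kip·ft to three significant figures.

Tension: T = A_s f_y = 8.73 × 60 = 523.8 kips.
Try a within the flange: a = T/(0.85 f'_c b_f) = 523.8/(0.85 × 3 × 27) = 7.608 in.
a = 7.608 > h_f = 5.4 in: the block extends into the web. Split into flange-overhang and web parts.
C_f = 0.85 f'_c (b_f − b_w) h_f = 0.85 × 3 × (27 − 13.2) × 5.4 = 190.0 kips.
Remaining web compression depth: a_w = (T − C_f)/(0.85 f'_c b_w) = (523.8 − 190.0)/(0.85 × 3 × 13.2) = 9.917 in.
M_n = C_f(d − h_f/2) + (T − C_f)(d − a_w/2) = 190.0 × (23.7 − 2.7) + 333.8 × (23.7 − 4.9585) = 3990.0 + 6255.9 = 10245.9 kip·in.
M_n = 10245.9/12 = 853.83 kip·ft.

M_n ≈ 854 kip·ft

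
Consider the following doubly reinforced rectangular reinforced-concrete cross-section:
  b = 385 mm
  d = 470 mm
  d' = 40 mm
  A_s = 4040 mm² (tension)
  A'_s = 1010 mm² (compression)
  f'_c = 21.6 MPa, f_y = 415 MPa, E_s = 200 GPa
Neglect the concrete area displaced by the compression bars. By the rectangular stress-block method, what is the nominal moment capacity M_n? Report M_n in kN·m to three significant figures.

Assume both tension and compression steel yield.
Net tension couple steel: A_s − A'_s = 3030 mm².
a = (A_s − A'_s) f_y / (0.85 f'_c b) = 1257450/(0.85 × 21.6 × 385) = 177.89 mm.
c = a/β₁ = 177.89/0.85 = 209.28 mm; ε'_s = 0.003(c − d')/c = 0.0024 ≥ f_y/E_s = 0.0021, so compression steel does yield.
M_n = (A_s − A'_s) f_y (d − a/2) + A'_s f_y (d − d') = [1257450 × (470 − 88.945) + 419150 × (470 − 40)] × 10⁻⁶ = 479.16 + 180.23 = 659.39 kN·m.

M_n ≈ 659 kN·m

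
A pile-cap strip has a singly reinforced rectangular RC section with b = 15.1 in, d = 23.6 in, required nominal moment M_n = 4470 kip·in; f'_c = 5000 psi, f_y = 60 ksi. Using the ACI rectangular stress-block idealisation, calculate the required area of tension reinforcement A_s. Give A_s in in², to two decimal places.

From M_n = 0.85 f'_c a b (d − a/2):
a = d − √(d² − 2M_n/(0.85 f'_c b)) = 23.6 − √(23.6² − 2 × 4470/(0.85 × 5 × 15.1)) = 3.163 in.
A_s = 0.85 f'_c a b / f_y = 0.85 × 5 × 3.163 × 15.1 / 60 = 3.383 in².

A_s ≈ 3.38 in²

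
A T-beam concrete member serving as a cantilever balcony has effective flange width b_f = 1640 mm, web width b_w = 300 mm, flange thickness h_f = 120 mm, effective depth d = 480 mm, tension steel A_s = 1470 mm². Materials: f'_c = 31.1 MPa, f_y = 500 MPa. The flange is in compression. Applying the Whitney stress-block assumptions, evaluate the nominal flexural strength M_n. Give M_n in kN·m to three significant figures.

Tension: T = A_s f_y = 1470 × 500 = 735000 N.
Try a within the flange: a = T/(0.85 f'_c b_f) = 735000/(0.85 × 31.1 × 1640) = 16.95 mm.
Since a = 16.95 ≤ h_f = 120 mm, the stress block lies entirely in the flange; analyse as a rectangular beam of width b_f.
M_n = T(d − a/2) = 735000 × (480 − 8.475) = 346.57 × 10⁶ N·mm.
M_n = 346.57 kN·m.

M_n ≈ 347 kN·m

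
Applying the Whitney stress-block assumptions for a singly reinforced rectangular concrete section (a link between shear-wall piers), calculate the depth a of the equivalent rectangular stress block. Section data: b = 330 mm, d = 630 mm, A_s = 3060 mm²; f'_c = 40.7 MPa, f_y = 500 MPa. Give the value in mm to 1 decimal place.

a ≈ 134.0 mm

T = A_s f_y = 3060 × 500 = 1530000 N = 1530 kN.
Setting C = 0.85 f'_c a b equal to T: a = 1530000/(0.85 × 40.7 × 330) = 134.0 mm.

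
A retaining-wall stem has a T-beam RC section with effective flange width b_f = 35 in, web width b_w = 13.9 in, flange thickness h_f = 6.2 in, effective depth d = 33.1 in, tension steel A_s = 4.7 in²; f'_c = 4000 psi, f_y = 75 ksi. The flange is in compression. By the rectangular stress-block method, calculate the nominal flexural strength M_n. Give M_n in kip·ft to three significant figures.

Tension: T = A_s f_y = 4.7 × 75 = 352.5 kips.
Try a within the flange: a = T/(0.85 f'_c b_f) = 352.5/(0.85 × 4 × 35) = 2.962 in.
Since a = 2.962 ≤ h_f = 6.2 in, the stress block lies entirely in the flange; analyse as a rectangular beam of width b_f.
M_n = T(d − a/2) = 352.5 × (33.1 − 1.481) = 11145.7 kip·in.
M_n = 11145.7/12 = 928.81 kip·ft.

M_n ≈ 929 kip·ft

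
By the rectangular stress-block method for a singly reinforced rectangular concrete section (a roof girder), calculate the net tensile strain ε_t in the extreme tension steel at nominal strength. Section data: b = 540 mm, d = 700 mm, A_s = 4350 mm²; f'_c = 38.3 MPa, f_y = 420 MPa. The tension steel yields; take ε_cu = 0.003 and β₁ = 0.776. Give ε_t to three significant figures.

ε_t ≈ 0.0127

a = A_s f_y/(0.85 f'_c b) = 103.93 mm.
β₁ = 0.776, so c = a/β₁ = 103.93/0.776 = 133.93 mm.
From the linear strain diagram with ε_cu = 0.003: ε_t = 0.003 (d − c)/c = 0.003 × (700 − 133.93)/133.93 = 0.0127.
Since ε_t ≥ 0.005, the section is tension-controlled.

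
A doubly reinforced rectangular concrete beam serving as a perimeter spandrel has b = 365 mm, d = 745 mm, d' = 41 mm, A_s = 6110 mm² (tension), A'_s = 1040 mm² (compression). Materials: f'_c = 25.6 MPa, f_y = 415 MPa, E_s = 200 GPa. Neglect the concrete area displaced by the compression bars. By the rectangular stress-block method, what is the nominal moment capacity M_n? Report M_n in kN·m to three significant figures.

Assume both tension and compression steel yield.
Net tension couple steel: A_s − A'_s = 5070 mm².
a = (A_s − A'_s) f_y / (0.85 f'_c b) = 2104050/(0.85 × 25.6 × 365) = 264.91 mm.
c = a/β₁ = 264.91/0.85 = 311.66 mm; ε'_s = 0.003(c − d')/c = 0.0026 ≥ f_y/E_s = 0.0021, so compression steel does yield.
M_n = (A_s − A'_s) f_y (d − a/2) + A'_s f_y (d − d') = [2104050 × (745 − 132.455) + 431600 × (745 − 41)] × 10⁻⁶ = 1288.83 + 303.85 = 1592.68 kN·m.

M_n ≈ 1590 kN·m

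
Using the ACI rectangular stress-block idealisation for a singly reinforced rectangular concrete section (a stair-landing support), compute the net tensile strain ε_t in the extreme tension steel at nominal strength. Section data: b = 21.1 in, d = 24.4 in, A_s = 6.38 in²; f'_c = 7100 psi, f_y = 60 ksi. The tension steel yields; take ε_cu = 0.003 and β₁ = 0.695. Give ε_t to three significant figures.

a = A_s f_y/(0.85 f'_c b) = 3.006 in.
β₁ = 0.695, so c = a/β₁ = 3.006/0.695 = 4.325 in.
From the linear strain diagram with ε_cu = 0.003: ε_t = 0.003 (d − c)/c = 0.003 × (24.4 − 4.325)/4.325 = 0.0139.
Since ε_t ≥ 0.005, the section is tension-controlled.

ε_t ≈ 0.0139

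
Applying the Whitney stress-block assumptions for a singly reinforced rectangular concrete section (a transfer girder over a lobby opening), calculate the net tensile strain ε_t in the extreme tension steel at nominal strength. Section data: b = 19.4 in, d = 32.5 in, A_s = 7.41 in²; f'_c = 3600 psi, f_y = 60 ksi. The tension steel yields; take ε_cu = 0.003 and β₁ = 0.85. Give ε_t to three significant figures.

a = A_s f_y/(0.85 f'_c b) = 7.489 in.
β₁ = 0.85, so c = a/β₁ = 7.489/0.85 = 8.811 in.
From the linear strain diagram with ε_cu = 0.003: ε_t = 0.003 (d − c)/c = 0.003 × (32.5 − 8.811)/8.811 = 0.00807.
Since ε_t ≥ 0.005, the section is tension-controlled.

ε_t ≈ 0.00807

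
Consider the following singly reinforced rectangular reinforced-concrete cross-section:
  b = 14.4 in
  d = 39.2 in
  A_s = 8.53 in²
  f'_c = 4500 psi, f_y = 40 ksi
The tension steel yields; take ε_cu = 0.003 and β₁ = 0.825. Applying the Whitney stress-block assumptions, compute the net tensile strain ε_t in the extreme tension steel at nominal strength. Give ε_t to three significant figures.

a = A_s f_y/(0.85 f'_c b) = 6.195 in.
β₁ = 0.825, so c = a/β₁ = 6.195/0.825 = 7.509 in.
From the linear strain diagram with ε_cu = 0.003: ε_t = 0.003 (d − c)/c = 0.003 × (39.2 − 7.509)/7.509 = 0.0127.
Since ε_t ≥ 0.005, the section is tension-controlled.

ε_t ≈ 0.0127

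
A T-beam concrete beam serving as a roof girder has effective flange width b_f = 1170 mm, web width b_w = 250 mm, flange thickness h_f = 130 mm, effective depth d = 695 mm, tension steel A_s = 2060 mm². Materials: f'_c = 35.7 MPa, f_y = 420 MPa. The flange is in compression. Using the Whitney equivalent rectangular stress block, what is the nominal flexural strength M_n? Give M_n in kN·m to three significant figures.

M_n ≈ 591 kN·m

Tension: T = A_s f_y = 2060 × 420 = 865200 N.
Try a within the flange: a = T/(0.85 f'_c b_f) = 865200/(0.85 × 35.7 × 1170) = 24.37 mm.
Since a = 24.37 ≤ h_f = 130 mm, the stress block lies entirely in the flange; analyse as a rectangular beam of width b_f.
M_n = T(d − a/2) = 865200 × (695 − 12.185) = 590.77 × 10⁶ N·mm.
M_n = 590.77 kN·m.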